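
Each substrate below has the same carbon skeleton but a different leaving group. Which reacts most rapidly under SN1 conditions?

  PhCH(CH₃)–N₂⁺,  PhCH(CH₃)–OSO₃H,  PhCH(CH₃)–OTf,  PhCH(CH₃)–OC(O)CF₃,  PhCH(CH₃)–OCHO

With the same alkyl group throughout, only the leaving group differentiates the rates.
The more stable X⁻ (or X) is on its own — i.e. the weaker a base it is — the better a leaving group it makes.
PhCH(CH₃)–N₂⁺ loses N₂: no meaningful conjugate acid; N₂ departs as an exceptionally stable neutral molecule
PhCH(CH₃)–OTf loses OTf⁻: pKₐ(CF₃SO₃H (triflic acid)) ≈ -14
PhCH(CH₃)–OSO₃H loses HSO₄⁻: pKₐ(H₂SO₄) ≈ -3
PhCH(CH₃)–OC(O)CF₃ loses CF₃COO⁻: pKₐ(CF₃COOH) ≈ 0.2
PhCH(CH₃)–OCHO loses HCOO⁻: pKₐ(HCOOH) ≈ 3.8

PhCH(CH₃)–N₂⁺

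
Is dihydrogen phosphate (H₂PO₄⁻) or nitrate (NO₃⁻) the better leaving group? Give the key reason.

nitrate (NO₃⁻) is the better leaving group.
pKₐ(HNO₃) ≈ -1.3 versus pKₐ(H₃PO₄) ≈ 2.1: nitrate (NO₃⁻) is the much weaker base.
Resonance-delocalised over three oxygens.

nitrate (NO₃⁻)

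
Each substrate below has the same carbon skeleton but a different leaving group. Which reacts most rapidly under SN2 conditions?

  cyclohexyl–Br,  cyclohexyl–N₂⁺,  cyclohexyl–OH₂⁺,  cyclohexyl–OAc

cyclohexyl–N₂⁺

Identical carbon frameworks mean the comparison reduces to leaving-group quality.
The more stable X⁻ (or X) is on its own — i.e. the weaker a base it is — the better a leaving group it makes.
cyclohexyl–N₂⁺ loses N₂: no meaningful conjugate acid; N₂ departs as an exceptionally stable neutral molecule
cyclohexyl–Br loses Br⁻: pKₐ(HBr) ≈ -9
cyclohexyl–OH₂⁺ loses H₂O: pKₐ(H₃O⁺) ≈ -1.7
cyclohexyl–OAc loses AcO⁻: pKₐ(CH₃COOH) ≈ 4.8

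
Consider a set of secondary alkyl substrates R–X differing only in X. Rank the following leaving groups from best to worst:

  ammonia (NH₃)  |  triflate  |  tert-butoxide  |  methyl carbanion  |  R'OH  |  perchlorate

triflate > perchlorate > R'OH > ammonia (NH₃) > tert-butoxide > methyl carbanion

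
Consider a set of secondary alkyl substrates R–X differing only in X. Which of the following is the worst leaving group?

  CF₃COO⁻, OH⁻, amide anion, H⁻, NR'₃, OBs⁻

amide anion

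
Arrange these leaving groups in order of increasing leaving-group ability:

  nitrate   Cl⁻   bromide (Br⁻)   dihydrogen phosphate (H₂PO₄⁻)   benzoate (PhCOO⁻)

benzoate (PhCOO⁻) < dihydrogen phosphate (H₂PO₄⁻) < nitrate < Cl⁻ < bromide (Br⁻)

Leaving-group ability tracks the stability of the departed species; conjugate-acid pKₐ is the usual yardstick (lower pKₐ → better LG).
bromide (Br⁻): pKₐ(HBr) ≈ -9 — weak base; good leaving group
Cl⁻: pKₐ(HCl) ≈ -7 — moderately weak base
nitrate: pKₐ(HNO₃) ≈ -1.3 — resonance-delocalised over three oxygens
dihydrogen phosphate (H₂PO₄⁻): pKₐ(H₃PO₄) ≈ 2.1 — moderate base; biological leaving group after further activation
benzoate (PhCOO⁻): pKₐ(C₆H₅COOH) ≈ 4.2
Reversing gives the worst-to-best order requested.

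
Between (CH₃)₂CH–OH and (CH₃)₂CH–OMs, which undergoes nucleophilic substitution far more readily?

From (CH₃)₂CH–OH the departing group would be OH⁻ (pKₐ(H₂O) ≈ 15.7). Strong base; essentially never leaves without prior activation.
From (CH₃)₂CH–OMs the leaving group is OMs⁻ (pKₐ(CH₃SO₃H (MsOH)) ≈ -1.9). Resonance-delocalised alkanesulfonate.
(In practice (CH₃)₂CH–OMs is made from (CH₃)₂CH–OH by treatment with MsCl / Et₃N, converting the hydroxyl into a mesylate.)

(CH₃)₂CH–OMs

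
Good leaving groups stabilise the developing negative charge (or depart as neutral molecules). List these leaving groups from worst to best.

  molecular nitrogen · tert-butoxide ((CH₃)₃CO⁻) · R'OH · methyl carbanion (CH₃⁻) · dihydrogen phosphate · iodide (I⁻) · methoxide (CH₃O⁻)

molecular nitrogen: no meaningful conjugate acid; N₂ departs as an exceptionally stable neutral molecule
iodide (I⁻): pKₐ(HI) ≈ -10
R'OH: pKₐ(R'OH₂⁺) ≈ -2.4 — neutral; leaves from a protonated ether (an oxonium ion, R–O(H)R'⁺)
dihydrogen phosphate: pKₐ(H₃PO₄) ≈ 2.1 — moderate base; biological leaving group after further activation
methoxide (CH₃O⁻): pKₐ(CH₃OH) ≈ 15.5 — strong base; alkoxides do not leave unassisted
tert-butoxide ((CH₃)₃CO⁻): pKₐ(t-BuOH) ≈ 18
methyl carbanion (CH₃⁻): pKₐ(CH₄) ≈ 48 — unstabilised carbanion; the worst conceivable leaving group
Listed from poorest to best leaving group as asked.

methyl carbanion (CH₃⁻) < tert-butoxide ((CH₃)₃CO⁻) < methoxide (CH₃O⁻) < dihydrogen phosphate < R'OH < iodide (I⁻) < molecular nitrogen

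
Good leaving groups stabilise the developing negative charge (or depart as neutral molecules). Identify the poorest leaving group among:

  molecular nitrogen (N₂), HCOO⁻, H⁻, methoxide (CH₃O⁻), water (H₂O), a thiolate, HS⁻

H⁻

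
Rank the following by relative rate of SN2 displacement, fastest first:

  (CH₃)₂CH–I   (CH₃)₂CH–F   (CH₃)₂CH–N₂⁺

(CH₃)₂CH–N₂⁺ > (CH₃)₂CH–I > (CH₃)₂CH–F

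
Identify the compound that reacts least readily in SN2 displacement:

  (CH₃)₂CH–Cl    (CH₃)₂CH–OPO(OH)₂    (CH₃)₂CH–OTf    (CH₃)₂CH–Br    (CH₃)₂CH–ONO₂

(CH₃)₂CH–OPO(OH)₂

The skeletons are identical, so relative rate is governed entirely by leaving-group ability.
A good leaving group is a weak base: the lower the pKₐ of its conjugate acid, the more readily it departs.
(CH₃)₂CH–OTf loses OTf⁻: pKₐ(CF₃SO₃H (triflic acid)) ≈ -14
(CH₃)₂CH–Br loses Br⁻: pKₐ(HBr) ≈ -9
(CH₃)₂CH–Cl loses Cl⁻: pKₐ(HCl) ≈ -7
(CH₃)₂CH–ONO₂ loses NO₃⁻: pKₐ(HNO₃) ≈ -1.3
(CH₃)₂CH–OPO(OH)₂ loses H₂PO₄⁻: pKₐ(H₃PO₄) ≈ 2.1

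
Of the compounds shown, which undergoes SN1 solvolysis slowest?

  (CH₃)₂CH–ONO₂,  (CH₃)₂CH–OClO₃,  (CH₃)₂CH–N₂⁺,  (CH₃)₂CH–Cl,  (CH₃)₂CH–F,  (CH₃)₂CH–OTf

Identical carbon frameworks mean the comparison reduces to leaving-group quality.
Leaving-group ability tracks the stability of the departed species; conjugate-acid pKₐ is the usual yardstick (lower pKₐ → better LG).
(CH₃)₂CH–N₂⁺ loses N₂: no meaningful conjugate acid; N₂ departs as an exceptionally stable neutral molecule
(CH₃)₂CH–OTf loses OTf⁻: pKₐ(CF₃SO₃H (triflic acid)) ≈ -14
(CH₃)₂CH–OClO₃ loses ClO₄⁻: pKₐ(HClO₄) ≈ -10
(CH₃)₂CH–Cl loses Cl⁻: pKₐ(HCl) ≈ -7
(CH₃)₂CH–ONO₂ loses NO₃⁻: pKₐ(HNO₃) ≈ -1.3
(CH₃)₂CH–F loses F⁻: pKₐ(HF) ≈ 3.2

(CH₃)₂CH–F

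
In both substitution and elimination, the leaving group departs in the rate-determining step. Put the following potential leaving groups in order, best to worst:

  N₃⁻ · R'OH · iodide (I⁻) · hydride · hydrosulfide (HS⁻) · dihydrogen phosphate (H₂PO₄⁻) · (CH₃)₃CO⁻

iodide (I⁻) > R'OH > dihydrogen phosphate (H₂PO₄⁻) > N₃⁻ > hydrosulfide (HS⁻) > (CH₃)₃CO⁻ > hydride

A good leaving group is a weak base: the lower the pKₐ of its conjugate acid, the more readily it departs.
iodide (I⁻): pKₐ(HI) ≈ -10
R'OH: pKₐ(R'OH₂⁺) ≈ -2.4 — neutral; leaves from a protonated ether (an oxonium ion, R–O(H)R'⁺)
dihydrogen phosphate (H₂PO₄⁻): pKₐ(H₃PO₄) ≈ 2.1
N₃⁻: pKₐ(HN₃) ≈ 4.7 — linear, resonance-stabilised
hydrosulfide (HS⁻): pKₐ(H₂S) ≈ 7
(CH₃)₃CO⁻: pKₐ(t-BuOH) ≈ 18
hydride: pKₐ(H₂) ≈ 36 — extremely strong base; leaves only in special hydride-transfer contexts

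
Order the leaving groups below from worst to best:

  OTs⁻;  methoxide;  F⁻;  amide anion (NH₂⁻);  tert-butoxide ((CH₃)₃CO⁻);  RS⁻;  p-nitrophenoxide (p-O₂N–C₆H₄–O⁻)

Rank by basicity of the departing species: weakest base leaves most easily.
OTs⁻: pKₐ(p-CH₃C₆H₄SO₃H (TsOH)) ≈ -2.8 — resonance-delocalised arenesulfonate
F⁻: pKₐ(HF) ≈ 3.2 — small and strongly basic; the poor halide leaving group
p-nitrophenoxide (p-O₂N–C₆H₄–O⁻): pKₐ(p-nitrophenol) ≈ 7.2 — nitro group delocalises the charge; the classic chromogenic LG
RS⁻: pKₐ(RSH (a thiol)) ≈ 10.5 — moderately basic; rarely leaves without activation
methoxide: pKₐ(CH₃OH) ≈ 15.5 — strong base; alkoxides do not leave unassisted
tert-butoxide ((CH₃)₃CO⁻): pKₐ(t-BuOH) ≈ 18
amide anion (NH₂⁻): pKₐ(NH₃) ≈ 38 — extremely strong base; never a leaving group
The question asks for worst first, so the sequence is read in increasing leaving-group ability.

amide anion (NH₂⁻) < tert-butoxide ((CH₃)₃CO⁻) < methoxide < RS⁻ < p-nitrophenoxide (p-O₂N–C₆H₄–O⁻) < F⁻ < OTs⁻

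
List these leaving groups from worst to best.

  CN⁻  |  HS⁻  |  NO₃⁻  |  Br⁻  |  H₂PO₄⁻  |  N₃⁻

Leaving-group ability tracks the stability of the departed species; conjugate-acid pKₐ is the usual yardstick (lower pKₐ → better LG).
Br⁻: pKₐ(HBr) ≈ -9
NO₃⁻: pKₐ(HNO₃) ≈ -1.3
H₂PO₄⁻: pKₐ(H₃PO₄) ≈ 2.1 — moderate base; biological leaving group after further activation
N₃⁻: pKₐ(HN₃) ≈ 4.7
HS⁻: pKₐ(H₂S) ≈ 7
CN⁻: pKₐ(HCN) ≈ 9.2 — sp carbon stabilises the charge somewhat, but still a poor LG
Reversing gives the worst-to-best order requested.

CN⁻ < HS⁻ < N₃⁻ < H₂PO₄⁻ < NO₃⁻ < Br⁻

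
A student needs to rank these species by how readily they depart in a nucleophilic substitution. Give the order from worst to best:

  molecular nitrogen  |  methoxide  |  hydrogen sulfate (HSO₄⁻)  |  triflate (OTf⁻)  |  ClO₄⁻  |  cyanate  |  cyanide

methoxide < cyanide < cyanate < hydrogen sulfate (HSO₄⁻) < ClO₄⁻ < triflate (OTf⁻) < molecular nitrogen

A good leaving group is a weak base: the lower the pKₐ of its conjugate acid, the more readily it departs.
molecular nitrogen: no meaningful conjugate acid; N₂ departs as an exceptionally stable neutral molecule
triflate (OTf⁻): pKₐ(CF₃SO₃H (triflic acid)) ≈ -14
ClO₄⁻: pKₐ(HClO₄) ≈ -10 — extremely weak base; rarely used for safety reasons
hydrogen sulfate (HSO₄⁻): pKₐ(H₂SO₄) ≈ -3 — conjugate base of a strong mineral acid
cyanate: pKₐ(HOCN) ≈ 3.5 — resonance between N and O
cyanide: pKₐ(HCN) ≈ 9.2
methoxide: pKₐ(CH₃OH) ≈ 15.5 — strong base; alkoxides do not leave unassisted
Reversing gives the worst-to-best order requested.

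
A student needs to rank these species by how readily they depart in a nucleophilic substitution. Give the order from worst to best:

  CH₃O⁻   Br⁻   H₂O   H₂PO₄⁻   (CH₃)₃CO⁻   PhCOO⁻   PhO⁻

Br⁻: pKₐ(HBr) ≈ -9
H₂O: pKₐ(H₃O⁺) ≈ -1.7
H₂PO₄⁻: pKₐ(H₃PO₄) ≈ 2.1 — moderate base; biological leaving group after further activation
PhCOO⁻: pKₐ(C₆H₅COOH) ≈ 4.2 — aryl carboxylate
PhO⁻: pKₐ(C₆H₅OH (phenol)) ≈ 10
CH₃O⁻: pKₐ(CH₃OH) ≈ 15.5
(CH₃)₃CO⁻: pKₐ(t-BuOH) ≈ 18 — bulky, strongly basic alkoxide
Reversing gives the worst-to-best order requested.

(CH₃)₃CO⁻ < CH₃O⁻ < PhO⁻ < PhCOO⁻ < H₂PO₄⁻ < H₂O < Br⁻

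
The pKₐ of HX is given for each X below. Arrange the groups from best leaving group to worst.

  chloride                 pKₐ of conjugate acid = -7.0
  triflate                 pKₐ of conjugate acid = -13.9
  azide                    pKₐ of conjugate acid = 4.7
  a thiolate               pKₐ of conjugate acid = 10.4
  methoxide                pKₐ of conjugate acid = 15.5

Lower conjugate-acid pKₐ ⇒ weaker base ⇒ better leaving group.
Sorting by the given values: triflate (-13.9), chloride (-7.0), azide (4.7), a thiolate (10.4), methoxide (15.5).

triflate > chloride > azide > a thiolate > methoxide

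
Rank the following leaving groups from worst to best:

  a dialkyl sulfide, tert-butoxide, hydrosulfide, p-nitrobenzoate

tert-butoxide < hydrosulfide < p-nitrobenzoate < a dialkyl sulfide

Leaving-group ability tracks the stability of the departed species; conjugate-acid pKₐ is the usual yardstick (lower pKₐ → better LG).
a dialkyl sulfide: pKₐ(R'₂SH⁺) ≈ -7 — neutral; leaves from a sulfonium salt (R–SR'₂⁺)
p-nitrobenzoate: pKₐ(p-nitrobenzoic acid) ≈ 3.4 — electron-withdrawing nitro group stabilises the carboxylate
hydrosulfide: pKₐ(H₂S) ≈ 7
tert-butoxide: pKₐ(t-BuOH) ≈ 18 — bulky, strongly basic alkoxide
The question asks for worst first, so the sequence is read in increasing leaving-group ability.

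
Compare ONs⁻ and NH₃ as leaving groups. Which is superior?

ONs⁻

ONs⁻ is the better leaving group.
pKₐ(p-O₂NC₆H₄SO₃H) ≈ -3.5 versus pKₐ(NH₄⁺) ≈ 9.2: ONs⁻ is the much weaker base.
P-nitro group further stabilises the sulfonate.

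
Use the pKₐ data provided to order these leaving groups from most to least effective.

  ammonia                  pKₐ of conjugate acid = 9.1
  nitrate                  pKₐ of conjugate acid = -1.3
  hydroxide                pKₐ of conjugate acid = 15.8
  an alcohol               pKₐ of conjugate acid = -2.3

an alcohol > nitrate > ammonia > hydroxide

Lower conjugate-acid pKₐ ⇒ weaker base ⇒ better leaving group.
Sorting by the given values: an alcohol (-2.3), nitrate (-1.3), ammonia (9.1), hydroxide (15.8).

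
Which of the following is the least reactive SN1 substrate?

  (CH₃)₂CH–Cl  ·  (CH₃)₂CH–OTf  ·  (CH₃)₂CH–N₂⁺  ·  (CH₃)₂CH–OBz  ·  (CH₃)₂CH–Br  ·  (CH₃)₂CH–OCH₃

(CH₃)₂CH–OCH₃

Identical carbon frameworks mean the comparison reduces to leaving-group quality.
Rank by basicity of the departing species: weakest base leaves most easily.
(CH₃)₂CH–N₂⁺ loses N₂: no meaningful conjugate acid; N₂ departs as an exceptionally stable neutral molecule
(CH₃)₂CH–OTf loses OTf⁻: pKₐ(CF₃SO₃H (triflic acid)) ≈ -14
(CH₃)₂CH–Br loses Br⁻: pKₐ(HBr) ≈ -9
(CH₃)₂CH–Cl loses Cl⁻: pKₐ(HCl) ≈ -7
(CH₃)₂CH–OBz loses PhCOO⁻: pKₐ(C₆H₅COOH) ≈ 4.2
(CH₃)₂CH–OCH₃ loses CH₃O⁻: pKₐ(CH₃OH) ≈ 15.5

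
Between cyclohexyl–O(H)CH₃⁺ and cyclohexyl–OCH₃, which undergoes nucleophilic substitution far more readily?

cyclohexyl–O(H)CH₃⁺

From cyclohexyl–OCH₃ the departing group would be CH₃O⁻ (pKₐ(CH₃OH) ≈ 15.5). Strong base; alkoxides do not leave unassisted.
From cyclohexyl–O(H)CH₃⁺ the leaving group is R'OH (pKₐ(R'OH₂⁺) ≈ -2.4). Neutral; leaves from a protonated ether (an oxonium ion, R–O(H)R'⁺).
(In practice cyclohexyl–O(H)CH₃⁺ is made from cyclohexyl–OCH₃ by protonation with concentrated HI, allowing neutral methanol, rather than methoxide, to depart.)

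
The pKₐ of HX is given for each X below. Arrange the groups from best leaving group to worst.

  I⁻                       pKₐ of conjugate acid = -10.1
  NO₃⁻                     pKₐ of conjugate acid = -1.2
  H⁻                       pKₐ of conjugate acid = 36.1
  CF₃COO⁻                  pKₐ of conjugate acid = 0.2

Lower conjugate-acid pKₐ ⇒ weaker base ⇒ better leaving group.
Sorting by the given values: I⁻ (-10.1), NO₃⁻ (-1.2), CF₃COO⁻ (0.2), H⁻ (36.1).

I⁻ > NO₃⁻ > CF₃COO⁻ > H⁻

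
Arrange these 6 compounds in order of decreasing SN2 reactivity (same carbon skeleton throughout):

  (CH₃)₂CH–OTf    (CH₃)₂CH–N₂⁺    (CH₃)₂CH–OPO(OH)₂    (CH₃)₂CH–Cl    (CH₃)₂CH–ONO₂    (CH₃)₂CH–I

(CH₃)₂CH–N₂⁺ > (CH₃)₂CH–OTf > (CH₃)₂CH–I > (CH₃)₂CH–Cl > (CH₃)₂CH–ONO₂ > (CH₃)₂CH–OPO(OH)₂

The skeletons are identical, so relative rate is governed entirely by leaving-group ability.
The more stable X⁻ (or X) is on its own — i.e. the weaker a base it is — the better a leaving group it makes.
(CH₃)₂CH–N₂⁺ loses N₂: no meaningful conjugate acid; N₂ departs as an exceptionally stable neutral molecule
(CH₃)₂CH–OTf loses OTf⁻: pKₐ(CF₃SO₃H (triflic acid)) ≈ -14
(CH₃)₂CH–I loses I⁻: pKₐ(HI) ≈ -10
(CH₃)₂CH–Cl loses Cl⁻: pKₐ(HCl) ≈ -7
(CH₃)₂CH–ONO₂ loses NO₃⁻: pKₐ(HNO₃) ≈ -1.3
(CH₃)₂CH–OPO(OH)₂ loses H₂PO₄⁻: pKₐ(H₃PO₄) ≈ 2.1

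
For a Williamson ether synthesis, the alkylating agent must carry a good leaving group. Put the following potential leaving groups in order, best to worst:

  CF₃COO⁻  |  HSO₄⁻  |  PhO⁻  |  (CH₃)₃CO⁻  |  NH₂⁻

HSO₄⁻ > CF₃COO⁻ > PhO⁻ > (CH₃)₃CO⁻ > NH₂⁻

HSO₄⁻: pKₐ(H₂SO₄) ≈ -3
CF₃COO⁻: pKₐ(CF₃COOH) ≈ 0.2
PhO⁻: pKₐ(C₆H₅OH (phenol)) ≈ 10 — resonance into the ring helps, but still a poor LG
(CH₃)₃CO⁻: pKₐ(t-BuOH) ≈ 18 — bulky, strongly basic alkoxide
NH₂⁻: pKₐ(NH₃) ≈ 38 — extremely strong base; never a leaving group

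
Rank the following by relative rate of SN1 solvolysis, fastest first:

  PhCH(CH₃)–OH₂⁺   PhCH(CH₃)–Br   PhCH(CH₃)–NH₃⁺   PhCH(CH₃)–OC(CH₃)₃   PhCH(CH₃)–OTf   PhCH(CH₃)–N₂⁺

PhCH(CH₃)–N₂⁺ > PhCH(CH₃)–OTf > PhCH(CH₃)–Br > PhCH(CH₃)–OH₂⁺ > PhCH(CH₃)–NH₃⁺ > PhCH(CH₃)–OC(CH₃)₃

Same R in every case — rank the leaving groups.
Rank by basicity of the departing species: weakest base leaves most easily.
PhCH(CH₃)–N₂⁺ loses N₂: no meaningful conjugate acid; N₂ departs as an exceptionally stable neutral molecule
PhCH(CH₃)–OTf loses OTf⁻: pKₐ(CF₃SO₃H (triflic acid)) ≈ -14
PhCH(CH₃)–Br loses Br⁻: pKₐ(HBr) ≈ -9
PhCH(CH₃)–OH₂⁺ loses H₂O: pKₐ(H₃O⁺) ≈ -1.7
PhCH(CH₃)–NH₃⁺ loses NH₃: pKₐ(NH₄⁺) ≈ 9.2
PhCH(CH₃)–OC(CH₃)₃ loses (CH₃)₃CO⁻: pKₐ(t-BuOH) ≈ 18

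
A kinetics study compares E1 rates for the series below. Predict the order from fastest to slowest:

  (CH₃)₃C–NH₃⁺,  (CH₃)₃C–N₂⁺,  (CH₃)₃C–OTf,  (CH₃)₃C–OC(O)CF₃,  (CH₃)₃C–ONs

(CH₃)₃C–N₂⁺ > (CH₃)₃C–OTf > (CH₃)₃C–ONs > (CH₃)₃C–OC(O)CF₃ > (CH₃)₃C–NH₃⁺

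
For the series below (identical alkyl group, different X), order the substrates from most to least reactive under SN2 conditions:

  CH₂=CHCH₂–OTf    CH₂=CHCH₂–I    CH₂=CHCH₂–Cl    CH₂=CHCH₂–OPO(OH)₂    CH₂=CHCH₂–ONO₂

CH₂=CHCH₂–OTf > CH₂=CHCH₂–I > CH₂=CHCH₂–Cl > CH₂=CHCH₂–ONO₂ > CH₂=CHCH₂–OPO(OH)₂

Identical carbon frameworks mean the comparison reduces to leaving-group quality.
The more stable X⁻ (or X) is on its own — i.e. the weaker a base it is — the better a leaving group it makes.
CH₂=CHCH₂–OTf loses OTf⁻: pKₐ(CF₃SO₃H (triflic acid)) ≈ -14
CH₂=CHCH₂–I loses I⁻: pKₐ(HI) ≈ -10
CH₂=CHCH₂–Cl loses Cl⁻: pKₐ(HCl) ≈ -7
CH₂=CHCH₂–ONO₂ loses NO₃⁻: pKₐ(HNO₃) ≈ -1.3
CH₂=CHCH₂–OPO(OH)₂ loses H₂PO₄⁻: pKₐ(H₃PO₄) ≈ 2.1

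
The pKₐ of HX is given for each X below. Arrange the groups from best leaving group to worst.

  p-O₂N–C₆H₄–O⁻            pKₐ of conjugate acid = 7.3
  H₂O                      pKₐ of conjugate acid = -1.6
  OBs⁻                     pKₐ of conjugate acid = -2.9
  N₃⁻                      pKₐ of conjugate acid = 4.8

Lower conjugate-acid pKₐ ⇒ weaker base ⇒ better leaving group.
Sorting by the given values: OBs⁻ (-2.9), H₂O (-1.6), N₃⁻ (4.8), p-O₂N–C₆H₄–O⁻ (7.3).

OBs⁻ > H₂O > N₃⁻ > p-O₂N–C₆H₄–O⁻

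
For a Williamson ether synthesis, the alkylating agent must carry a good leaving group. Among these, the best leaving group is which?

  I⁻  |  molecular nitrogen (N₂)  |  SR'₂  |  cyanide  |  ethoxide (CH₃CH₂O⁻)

A good leaving group is a weak base: the lower the pKₐ of its conjugate acid, the more readily it departs.
molecular nitrogen (N₂): no meaningful conjugate acid; N₂ departs as an exceptionally stable neutral molecule
I⁻: pKₐ(HI) ≈ -10
SR'₂: pKₐ(R'₂SH⁺) ≈ -7
cyanide: pKₐ(HCN) ≈ 9.2
ethoxide (CH₃CH₂O⁻): pKₐ(CH₃CH₂OH) ≈ 16

molecular nitrogen (N₂)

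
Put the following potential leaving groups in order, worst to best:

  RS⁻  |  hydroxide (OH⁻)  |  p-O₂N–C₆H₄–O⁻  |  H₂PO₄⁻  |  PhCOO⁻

hydroxide (OH⁻) < RS⁻ < p-O₂N–C₆H₄–O⁻ < PhCOO⁻ < H₂PO₄⁻

Rank by basicity of the departing species: weakest base leaves most easily.
H₂PO₄⁻: pKₐ(H₃PO₄) ≈ 2.1
PhCOO⁻: pKₐ(C₆H₅COOH) ≈ 4.2
p-O₂N–C₆H₄–O⁻: pKₐ(p-nitrophenol) ≈ 7.2
RS⁻: pKₐ(RSH (a thiol)) ≈ 10.5
hydroxide (OH⁻): pKₐ(H₂O) ≈ 15.7
Reversing gives the worst-to-best order requested.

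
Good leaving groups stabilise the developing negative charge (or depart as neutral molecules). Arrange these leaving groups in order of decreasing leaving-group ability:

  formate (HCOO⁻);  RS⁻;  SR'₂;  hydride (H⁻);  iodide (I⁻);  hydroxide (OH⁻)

iodide (I⁻) > SR'₂ > formate (HCOO⁻) > RS⁻ > hydroxide (OH⁻) > hydride (H⁻)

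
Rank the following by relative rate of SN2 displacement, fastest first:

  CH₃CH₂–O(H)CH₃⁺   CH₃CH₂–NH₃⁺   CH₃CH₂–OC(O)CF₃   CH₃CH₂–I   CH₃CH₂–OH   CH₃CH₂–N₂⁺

CH₃CH₂–N₂⁺ > CH₃CH₂–I > CH₃CH₂–O(H)CH₃⁺ > CH₃CH₂–OC(O)CF₃ > CH₃CH₂–NH₃⁺ > CH₃CH₂–OH

Identical carbon frameworks mean the comparison reduces to leaving-group quality.
Leaving-group ability tracks the stability of the departed species; conjugate-acid pKₐ is the usual yardstick (lower pKₐ → better LG).
CH₃CH₂–N₂⁺ loses N₂: no meaningful conjugate acid; N₂ departs as an exceptionally stable neutral molecule
CH₃CH₂–I loses I⁻: pKₐ(HI) ≈ -10
CH₃CH₂–O(H)CH₃⁺ loses R'OH: pKₐ(R'OH₂⁺) ≈ -2.4
CH₃CH₂–OC(O)CF₃ loses CF₃COO⁻: pKₐ(CF₃COOH) ≈ 0.2
CH₃CH₂–NH₃⁺ loses NH₃: pKₐ(NH₄⁺) ≈ 9.2
CH₃CH₂–OH loses OH⁻: pKₐ(H₂O) ≈ 15.7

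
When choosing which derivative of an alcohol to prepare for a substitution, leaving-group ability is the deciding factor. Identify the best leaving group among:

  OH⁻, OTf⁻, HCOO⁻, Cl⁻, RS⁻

The more stable X⁻ (or X) is on its own — i.e. the weaker a base it is — the better a leaving group it makes.
OTf⁻: pKₐ(CF₃SO₃H (triflic acid)) ≈ -14
Cl⁻: pKₐ(HCl) ≈ -7
HCOO⁻: pKₐ(HCOOH) ≈ 3.8
RS⁻: pKₐ(RSH (a thiol)) ≈ 10.5
OH⁻: pKₐ(H₂O) ≈ 15.7

OTf⁻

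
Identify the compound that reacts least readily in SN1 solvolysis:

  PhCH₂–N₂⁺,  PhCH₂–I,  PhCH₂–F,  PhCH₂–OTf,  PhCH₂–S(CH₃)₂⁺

The skeletons are identical, so relative rate is governed entirely by leaving-group ability.
The more stable X⁻ (or X) is on its own — i.e. the weaker a base it is — the better a leaving group it makes.
PhCH₂–N₂⁺ loses N₂: no meaningful conjugate acid; N₂ departs as an exceptionally stable neutral molecule
PhCH₂–OTf loses OTf⁻: pKₐ(CF₃SO₃H (triflic acid)) ≈ -14
PhCH₂–I loses I⁻: pKₐ(HI) ≈ -10
PhCH₂–S(CH₃)₂⁺ loses SR'₂: pKₐ(R'₂SH⁺) ≈ -7
PhCH₂–F loses F⁻: pKₐ(HF) ≈ 3.2

PhCH₂–F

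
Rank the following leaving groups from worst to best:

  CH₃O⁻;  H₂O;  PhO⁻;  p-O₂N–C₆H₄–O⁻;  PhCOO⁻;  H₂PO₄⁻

CH₃O⁻ < PhO⁻ < p-O₂N–C₆H₄–O⁻ < PhCOO⁻ < H₂PO₄⁻ < H₂O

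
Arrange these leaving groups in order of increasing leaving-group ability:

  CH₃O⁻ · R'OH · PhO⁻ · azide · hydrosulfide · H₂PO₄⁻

R'OH: pKₐ(R'OH₂⁺) ≈ -2.4
H₂PO₄⁻: pKₐ(H₃PO₄) ≈ 2.1
azide: pKₐ(HN₃) ≈ 4.7
hydrosulfide: pKₐ(H₂S) ≈ 7
PhO⁻: pKₐ(C₆H₅OH (phenol)) ≈ 10
CH₃O⁻: pKₐ(CH₃OH) ≈ 15.5
Listed from poorest to best leaving group as asked.

CH₃O⁻ < PhO⁻ < hydrosulfide < azide < H₂PO₄⁻ < R'OH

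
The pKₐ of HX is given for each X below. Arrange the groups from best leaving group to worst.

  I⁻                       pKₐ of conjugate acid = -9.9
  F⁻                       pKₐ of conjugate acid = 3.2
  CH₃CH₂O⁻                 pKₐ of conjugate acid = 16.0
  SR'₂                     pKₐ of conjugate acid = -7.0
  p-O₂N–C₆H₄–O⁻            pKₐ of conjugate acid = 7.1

I⁻ > SR'₂ > F⁻ > p-O₂N–C₆H₄–O⁻ > CH₃CH₂O⁻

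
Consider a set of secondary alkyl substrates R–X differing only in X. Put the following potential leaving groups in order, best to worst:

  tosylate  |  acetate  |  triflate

triflate > tosylate > acetate

triflate: pKₐ(CF₃SO₃H (triflic acid)) ≈ -14
tosylate: pKₐ(p-CH₃C₆H₄SO₃H (TsOH)) ≈ -2.8
acetate: pKₐ(CH₃COOH) ≈ 4.8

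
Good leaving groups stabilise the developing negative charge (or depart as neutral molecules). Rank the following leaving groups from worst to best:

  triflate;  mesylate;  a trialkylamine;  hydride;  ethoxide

hydride < ethoxide < a trialkylamine < mesylate < triflate

Rank by basicity of the departing species: weakest base leaves most easily.
triflate: pKₐ(CF₃SO₃H (triflic acid)) ≈ -14
mesylate: pKₐ(CH₃SO₃H (MsOH)) ≈ -1.9
a trialkylamine: pKₐ(R'₃NH⁺) ≈ 10.7
ethoxide: pKₐ(CH₃CH₂OH) ≈ 16
hydride: pKₐ(H₂) ≈ 36 — extremely strong base; leaves only in special hydride-transfer contexts
Reversing gives the worst-to-best order requested.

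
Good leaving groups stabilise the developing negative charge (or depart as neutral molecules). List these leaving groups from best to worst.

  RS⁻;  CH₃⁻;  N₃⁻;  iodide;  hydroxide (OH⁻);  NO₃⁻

iodide: pKₐ(HI) ≈ -10
NO₃⁻: pKₐ(HNO₃) ≈ -1.3
N₃⁻: pKₐ(HN₃) ≈ 4.7
RS⁻: pKₐ(RSH (a thiol)) ≈ 10.5
hydroxide (OH⁻): pKₐ(H₂O) ≈ 15.7
CH₃⁻: pKₐ(CH₄) ≈ 48

iodide > NO₃⁻ > N₃⁻ > RS⁻ > hydroxide (OH⁻) > CH₃⁻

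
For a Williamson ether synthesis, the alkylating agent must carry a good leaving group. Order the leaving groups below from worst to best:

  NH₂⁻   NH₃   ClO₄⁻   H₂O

NH₂⁻ < NH₃ < H₂O < ClO₄⁻

Rank by basicity of the departing species: weakest base leaves most easily.
ClO₄⁻: pKₐ(HClO₄) ≈ -10 — extremely weak base; rarely used for safety reasons
H₂O: pKₐ(H₃O⁺) ≈ -1.7
NH₃: pKₐ(NH₄⁺) ≈ 9.2 — neutral but moderately basic; leaves from R–NH₃⁺
NH₂⁻: pKₐ(NH₃) ≈ 38 — extremely strong base; never a leaving group
Reversing gives the worst-to-best order requested.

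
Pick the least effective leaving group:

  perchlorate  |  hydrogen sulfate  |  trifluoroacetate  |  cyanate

cyanate

Rank by basicity of the departing species: weakest base leaves most easily.
perchlorate: pKₐ(HClO₄) ≈ -10
hydrogen sulfate: pKₐ(H₂SO₄) ≈ -3
trifluoroacetate: pKₐ(CF₃COOH) ≈ 0.2
cyanate: pKₐ(HOCN) ≈ 3.5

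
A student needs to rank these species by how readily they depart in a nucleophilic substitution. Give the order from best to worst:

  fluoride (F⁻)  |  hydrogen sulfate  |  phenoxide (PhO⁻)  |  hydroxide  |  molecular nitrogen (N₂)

molecular nitrogen (N₂) > hydrogen sulfate > fluoride (F⁻) > phenoxide (PhO⁻) > hydroxide

Leaving-group ability tracks the stability of the departed species; conjugate-acid pKₐ is the usual yardstick (lower pKₐ → better LG).
molecular nitrogen (N₂): no meaningful conjugate acid; N₂ departs as an exceptionally stable neutral molecule
hydrogen sulfate: pKₐ(H₂SO₄) ≈ -3
fluoride (F⁻): pKₐ(HF) ≈ 3.2
phenoxide (PhO⁻): pKₐ(C₆H₅OH (phenol)) ≈ 10
hydroxide: pKₐ(H₂O) ≈ 15.7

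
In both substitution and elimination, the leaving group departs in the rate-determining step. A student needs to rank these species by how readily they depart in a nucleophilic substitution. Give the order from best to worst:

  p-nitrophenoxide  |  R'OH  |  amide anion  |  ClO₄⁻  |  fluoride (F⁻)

ClO₄⁻: pKₐ(HClO₄) ≈ -10
R'OH: pKₐ(R'OH₂⁺) ≈ -2.4
fluoride (F⁻): pKₐ(HF) ≈ 3.2
p-nitrophenoxide: pKₐ(p-nitrophenol) ≈ 7.2
amide anion: pKₐ(NH₃) ≈ 38

ClO₄⁻ > R'OH > fluoride (F⁻) > p-nitrophenoxide > amide anion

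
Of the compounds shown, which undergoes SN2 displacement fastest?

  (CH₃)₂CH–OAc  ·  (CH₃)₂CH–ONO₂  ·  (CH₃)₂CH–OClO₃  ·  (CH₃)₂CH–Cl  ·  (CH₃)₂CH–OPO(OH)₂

(CH₃)₂CH–OClO₃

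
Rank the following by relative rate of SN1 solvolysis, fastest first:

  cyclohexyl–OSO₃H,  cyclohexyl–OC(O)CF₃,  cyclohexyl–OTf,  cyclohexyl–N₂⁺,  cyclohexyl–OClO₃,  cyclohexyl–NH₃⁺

cyclohexyl–N₂⁺ > cyclohexyl–OTf > cyclohexyl–OClO₃ > cyclohexyl–OSO₃H > cyclohexyl–OC(O)CF₃ > cyclohexyl–NH₃⁺

With the same alkyl group throughout, only the leaving group differentiates the rates.
The more stable X⁻ (or X) is on its own — i.e. the weaker a base it is — the better a leaving group it makes.
cyclohexyl–N₂⁺ loses N₂: no meaningful conjugate acid; N₂ departs as an exceptionally stable neutral molecule
cyclohexyl–OTf loses OTf⁻: pKₐ(CF₃SO₃H (triflic acid)) ≈ -14
cyclohexyl–OClO₃ loses ClO₄⁻: pKₐ(HClO₄) ≈ -10
cyclohexyl–OSO₃H loses HSO₄⁻: pKₐ(H₂SO₄) ≈ -3
cyclohexyl–OC(O)CF₃ loses CF₃COO⁻: pKₐ(CF₃COOH) ≈ 0.2
cyclohexyl–NH₃⁺ loses NH₃: pKₐ(NH₄⁺) ≈ 9.2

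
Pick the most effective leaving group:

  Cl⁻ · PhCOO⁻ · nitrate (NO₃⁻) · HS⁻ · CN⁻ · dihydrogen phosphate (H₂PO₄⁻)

Cl⁻

A good leaving group is a weak base: the lower the pKₐ of its conjugate acid, the more readily it departs.
Cl⁻: pKₐ(HCl) ≈ -7
nitrate (NO₃⁻): pKₐ(HNO₃) ≈ -1.3
dihydrogen phosphate (H₂PO₄⁻): pKₐ(H₃PO₄) ≈ 2.1
PhCOO⁻: pKₐ(C₆H₅COOH) ≈ 4.2
HS⁻: pKₐ(H₂S) ≈ 7
CN⁻: pKₐ(HCN) ≈ 9.2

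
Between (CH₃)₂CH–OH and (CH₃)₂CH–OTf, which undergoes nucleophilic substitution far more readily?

(CH₃)₂CH–OTf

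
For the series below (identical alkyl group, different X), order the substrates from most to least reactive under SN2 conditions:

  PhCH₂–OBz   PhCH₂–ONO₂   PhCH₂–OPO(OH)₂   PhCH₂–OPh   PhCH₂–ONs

PhCH₂–ONs > PhCH₂–ONO₂ > PhCH₂–OPO(OH)₂ > PhCH₂–OBz > PhCH₂–OPh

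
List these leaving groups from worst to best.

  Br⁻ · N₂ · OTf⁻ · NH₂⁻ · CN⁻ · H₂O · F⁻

Rank by basicity of the departing species: weakest base leaves most easily.
N₂: no meaningful conjugate acid; N₂ departs as an exceptionally stable neutral molecule
OTf⁻: pKₐ(CF₃SO₃H (triflic acid)) ≈ -14
Br⁻: pKₐ(HBr) ≈ -9
H₂O: pKₐ(H₃O⁺) ≈ -1.7
F⁻: pKₐ(HF) ≈ 3.2
CN⁻: pKₐ(HCN) ≈ 9.2
NH₂⁻: pKₐ(NH₃) ≈ 38
The question asks for worst first, so the sequence is read in increasing leaving-group ability.

NH₂⁻ < CN⁻ < F⁻ < H₂O < Br⁻ < OTf⁻ < N₂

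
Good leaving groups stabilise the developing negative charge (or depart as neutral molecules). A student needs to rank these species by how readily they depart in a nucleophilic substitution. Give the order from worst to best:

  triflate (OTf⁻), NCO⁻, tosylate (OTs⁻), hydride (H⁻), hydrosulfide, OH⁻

hydride (H⁻) < OH⁻ < hydrosulfide < NCO⁻ < tosylate (OTs⁻) < triflate (OTf⁻)

Rank by basicity of the departing species: weakest base leaves most easily.
triflate (OTf⁻): pKₐ(CF₃SO₃H (triflic acid)) ≈ -14 — charge spread over three oxygens and a CF₃ group; the premier leaving group in synthesis
tosylate (OTs⁻): pKₐ(p-CH₃C₆H₄SO₃H (TsOH)) ≈ -2.8 — resonance-delocalised arenesulfonate
NCO⁻: pKₐ(HOCN) ≈ 3.5 — resonance between N and O
hydrosulfide: pKₐ(H₂S) ≈ 7 — larger and more polarisable than the oxygen analogue
OH⁻: pKₐ(H₂O) ≈ 15.7
hydride (H⁻): pKₐ(H₂) ≈ 36 — extremely strong base; leaves only in special hydride-transfer contexts
Reversing gives the worst-to-best order requested.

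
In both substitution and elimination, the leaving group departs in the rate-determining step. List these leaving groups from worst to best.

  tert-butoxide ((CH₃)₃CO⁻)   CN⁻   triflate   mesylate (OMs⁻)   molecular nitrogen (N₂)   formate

Leaving-group ability tracks the stability of the departed species; conjugate-acid pKₐ is the usual yardstick (lower pKₐ → better LG).
molecular nitrogen (N₂): no meaningful conjugate acid; N₂ departs as an exceptionally stable neutral molecule
triflate: pKₐ(CF₃SO₃H (triflic acid)) ≈ -14 — charge spread over three oxygens and a CF₃ group; the premier leaving group in synthesis
mesylate (OMs⁻): pKₐ(CH₃SO₃H (MsOH)) ≈ -1.9 — resonance-delocalised alkanesulfonate
formate: pKₐ(HCOOH) ≈ 3.8
CN⁻: pKₐ(HCN) ≈ 9.2 — sp carbon stabilises the charge somewhat, but still a poor LG
tert-butoxide ((CH₃)₃CO⁻): pKₐ(t-BuOH) ≈ 18 — bulky, strongly basic alkoxide
Reversing gives the worst-to-best order requested.

tert-butoxide ((CH₃)₃CO⁻) < CN⁻ < formate < mesylate (OMs⁻) < triflate < molecular nitrogen (N₂)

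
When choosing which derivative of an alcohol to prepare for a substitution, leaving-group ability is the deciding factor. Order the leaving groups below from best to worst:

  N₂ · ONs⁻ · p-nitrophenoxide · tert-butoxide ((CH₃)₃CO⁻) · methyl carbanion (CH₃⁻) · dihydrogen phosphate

N₂ > ONs⁻ > dihydrogen phosphate > p-nitrophenoxide > tert-butoxide ((CH₃)₃CO⁻) > methyl carbanion (CH₃⁻)

The more stable X⁻ (or X) is on its own — i.e. the weaker a base it is — the better a leaving group it makes.
N₂: no meaningful conjugate acid; N₂ departs as an exceptionally stable neutral molecule
ONs⁻: pKₐ(p-O₂NC₆H₄SO₃H) ≈ -3.5 — p-nitro group further stabilises the sulfonate
dihydrogen phosphate: pKₐ(H₃PO₄) ≈ 2.1
p-nitrophenoxide: pKₐ(p-nitrophenol) ≈ 7.2
tert-butoxide ((CH₃)₃CO⁻): pKₐ(t-BuOH) ≈ 18 — bulky, strongly basic alkoxide
methyl carbanion (CH₃⁻): pKₐ(CH₄) ≈ 48 — unstabilised carbanion; the worst conceivable leaving group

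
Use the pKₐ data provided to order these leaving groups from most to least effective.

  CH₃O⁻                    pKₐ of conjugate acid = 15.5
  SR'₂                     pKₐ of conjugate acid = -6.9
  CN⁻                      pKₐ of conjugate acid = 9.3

SR'₂ > CN⁻ > CH₃O⁻

Lower conjugate-acid pKₐ ⇒ weaker base ⇒ better leaving group.
Sorting by the given values: SR'₂ (-6.9), CN⁻ (9.3), CH₃O⁻ (15.5).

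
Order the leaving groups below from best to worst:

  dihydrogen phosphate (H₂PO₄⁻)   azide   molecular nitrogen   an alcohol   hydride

Rank by basicity of the departing species: weakest base leaves most easily.
molecular nitrogen: no meaningful conjugate acid; N₂ departs as an exceptionally stable neutral molecule
an alcohol: pKₐ(R'OH₂⁺) ≈ -2.4 — neutral; leaves from a protonated ether (an oxonium ion, R–O(H)R'⁺)
dihydrogen phosphate (H₂PO₄⁻): pKₐ(H₃PO₄) ≈ 2.1 — moderate base; biological leaving group after further activation
azide: pKₐ(HN₃) ≈ 4.7 — linear, resonance-stabilised
hydride: pKₐ(H₂) ≈ 36

molecular nitrogen > an alcohol > dihydrogen phosphate (H₂PO₄⁻) > azide > hydride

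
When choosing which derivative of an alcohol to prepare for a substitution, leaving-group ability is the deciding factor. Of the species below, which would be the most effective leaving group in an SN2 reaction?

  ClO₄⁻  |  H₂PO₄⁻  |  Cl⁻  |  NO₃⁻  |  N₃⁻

Leaving-group ability tracks the stability of the departed species; conjugate-acid pKₐ is the usual yardstick (lower pKₐ → better LG).
ClO₄⁻: pKₐ(HClO₄) ≈ -10
Cl⁻: pKₐ(HCl) ≈ -7
NO₃⁻: pKₐ(HNO₃) ≈ -1.3
H₂PO₄⁻: pKₐ(H₃PO₄) ≈ 2.1
N₃⁻: pKₐ(HN₃) ≈ 4.7

ClO₄⁻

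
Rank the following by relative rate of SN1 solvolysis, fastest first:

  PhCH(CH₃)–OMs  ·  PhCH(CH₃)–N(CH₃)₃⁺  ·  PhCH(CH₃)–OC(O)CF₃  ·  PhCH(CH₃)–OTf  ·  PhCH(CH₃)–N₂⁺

PhCH(CH₃)–N₂⁺ > PhCH(CH₃)–OTf > PhCH(CH₃)–OMs > PhCH(CH₃)–OC(O)CF₃ > PhCH(CH₃)–N(CH₃)₃⁺

The skeletons are identical, so relative rate is governed entirely by leaving-group ability.
Leaving-group ability tracks the stability of the departed species; conjugate-acid pKₐ is the usual yardstick (lower pKₐ → better LG).
PhCH(CH₃)–N₂⁺ loses N₂: no meaningful conjugate acid; N₂ departs as an exceptionally stable neutral molecule
PhCH(CH₃)–OTf loses OTf⁻: pKₐ(CF₃SO₃H (triflic acid)) ≈ -14
PhCH(CH₃)–OMs loses OMs⁻: pKₐ(CH₃SO₃H (MsOH)) ≈ -1.9
PhCH(CH₃)–OC(O)CF₃ loses CF₃COO⁻: pKₐ(CF₃COOH) ≈ 0.2
PhCH(CH₃)–N(CH₃)₃⁺ loses NR'₃: pKₐ(R'₃NH⁺) ≈ 10.7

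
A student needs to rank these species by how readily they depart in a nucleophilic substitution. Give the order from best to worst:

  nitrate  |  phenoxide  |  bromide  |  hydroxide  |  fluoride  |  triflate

triflate > bromide > nitrate > fluoride > phenoxide > hydroxide

The more stable X⁻ (or X) is on its own — i.e. the weaker a base it is — the better a leaving group it makes.
triflate: pKₐ(CF₃SO₃H (triflic acid)) ≈ -14 — charge spread over three oxygens and a CF₃ group; the premier leaving group in synthesis
bromide: pKₐ(HBr) ≈ -9
nitrate: pKₐ(HNO₃) ≈ -1.3
fluoride: pKₐ(HF) ≈ 3.2 — small and strongly basic; the poor halide leaving group
phenoxide: pKₐ(C₆H₅OH (phenol)) ≈ 10
hydroxide: pKₐ(H₂O) ≈ 15.7 — strong base; essentially never leaves without prior activation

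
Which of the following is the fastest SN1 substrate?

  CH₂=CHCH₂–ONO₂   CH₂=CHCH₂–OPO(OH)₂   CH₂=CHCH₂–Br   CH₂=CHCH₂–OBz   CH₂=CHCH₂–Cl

CH₂=CHCH₂–Br

Same R in every case — rank the leaving groups.
The more stable X⁻ (or X) is on its own — i.e. the weaker a base it is — the better a leaving group it makes.
CH₂=CHCH₂–Br loses Br⁻: pKₐ(HBr) ≈ -9
CH₂=CHCH₂–Cl loses Cl⁻: pKₐ(HCl) ≈ -7
CH₂=CHCH₂–ONO₂ loses NO₃⁻: pKₐ(HNO₃) ≈ -1.3
CH₂=CHCH₂–OPO(OH)₂ loses H₂PO₄⁻: pKₐ(H₃PO₄) ≈ 2.1
CH₂=CHCH₂–OBz loses PhCOO⁻: pKₐ(C₆H₅COOH) ≈ 4.2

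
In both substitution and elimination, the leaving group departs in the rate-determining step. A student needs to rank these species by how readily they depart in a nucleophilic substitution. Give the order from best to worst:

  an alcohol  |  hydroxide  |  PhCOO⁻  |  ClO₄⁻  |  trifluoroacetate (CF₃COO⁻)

ClO₄⁻ > an alcohol > trifluoroacetate (CF₃COO⁻) > PhCOO⁻ > hydroxide

ClO₄⁻: pKₐ(HClO₄) ≈ -10
an alcohol: pKₐ(R'OH₂⁺) ≈ -2.4
trifluoroacetate (CF₃COO⁻): pKₐ(CF₃COOH) ≈ 0.2
PhCOO⁻: pKₐ(C₆H₅COOH) ≈ 4.2
hydroxide: pKₐ(H₂O) ≈ 15.7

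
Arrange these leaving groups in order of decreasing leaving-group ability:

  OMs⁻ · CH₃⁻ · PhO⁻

OMs⁻ > PhO⁻ > CH₃⁻

OMs⁻: pKₐ(CH₃SO₃H (MsOH)) ≈ -1.9
PhO⁻: pKₐ(C₆H₅OH (phenol)) ≈ 10
CH₃⁻: pKₐ(CH₄) ≈ 48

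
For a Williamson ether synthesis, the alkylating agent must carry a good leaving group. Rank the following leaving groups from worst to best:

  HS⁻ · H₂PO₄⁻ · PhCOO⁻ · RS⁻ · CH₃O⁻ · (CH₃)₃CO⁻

H₂PO₄⁻: pKₐ(H₃PO₄) ≈ 2.1
PhCOO⁻: pKₐ(C₆H₅COOH) ≈ 4.2
HS⁻: pKₐ(H₂S) ≈ 7
RS⁻: pKₐ(RSH (a thiol)) ≈ 10.5
CH₃O⁻: pKₐ(CH₃OH) ≈ 15.5
(CH₃)₃CO⁻: pKₐ(t-BuOH) ≈ 18
Reversing gives the worst-to-best order requested.

(CH₃)₃CO⁻ < CH₃O⁻ < RS⁻ < HS⁻ < PhCOO⁻ < H₂PO₄⁻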